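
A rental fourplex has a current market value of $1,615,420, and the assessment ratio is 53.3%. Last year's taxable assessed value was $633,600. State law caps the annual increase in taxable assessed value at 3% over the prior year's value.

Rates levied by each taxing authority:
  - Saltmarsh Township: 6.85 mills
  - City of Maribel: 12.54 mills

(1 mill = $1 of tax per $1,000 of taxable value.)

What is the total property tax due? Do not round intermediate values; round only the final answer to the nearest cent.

$12,654.07

Uncapped assessed value = $1,615,420 × 0.533 = $861,018.86
Cap limit = $633,600 × 1.03 = $652,608
Taxable assessed value = min($861,018.86, $652,608) = $652,608 (cap binds)
Saltmarsh Township: $652,608 × 0.00685 = $4,470.3648
City of Maribel: $652,608 × 0.01254 = $8,183.70432
Total = $12,654.06912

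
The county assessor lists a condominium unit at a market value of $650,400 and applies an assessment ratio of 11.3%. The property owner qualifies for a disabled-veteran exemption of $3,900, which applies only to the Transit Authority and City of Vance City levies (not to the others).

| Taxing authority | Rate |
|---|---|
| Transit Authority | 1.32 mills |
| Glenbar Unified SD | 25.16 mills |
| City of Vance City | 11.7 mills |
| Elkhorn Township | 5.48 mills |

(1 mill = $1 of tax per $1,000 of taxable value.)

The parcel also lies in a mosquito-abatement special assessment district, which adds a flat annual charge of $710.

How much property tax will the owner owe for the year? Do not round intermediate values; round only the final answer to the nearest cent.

Assessed value = $650,400 × 0.113 = $73,495.2
Transit Authority: ($73,495.2 − $3,900) × 0.00132 = $69,595.2 × 0.00132 = $91.865664
Glenbar Unified SD: $73,495.2 × 0.02516 = $1,849.139232
City of Vance City: ($73,495.2 − $3,900) × 0.0117 = $69,595.2 × 0.0117 = $814.26384
Elkhorn Township: $73,495.2 × 0.00548 = $402.753696
Levies subtotal = $3,158.022432
Total = $3,158.022432 + $710 = $3,868.022432

$3,868.02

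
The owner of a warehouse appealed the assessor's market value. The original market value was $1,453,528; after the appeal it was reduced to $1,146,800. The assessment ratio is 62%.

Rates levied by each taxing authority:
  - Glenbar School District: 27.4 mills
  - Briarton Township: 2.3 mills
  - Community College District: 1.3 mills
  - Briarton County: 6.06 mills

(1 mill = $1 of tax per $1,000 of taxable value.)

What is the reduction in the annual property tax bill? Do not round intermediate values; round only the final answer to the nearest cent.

$7,047.75

Old assessed value = $1,453,528 × 0.62 = $901,187.36
New assessed value = $1,146,800 × 0.62 = $711,016
Combined rate = 0.0274 + 0.0023 + 0.0013 + 0.00606 = 0.03706
Old tax = $901,187.36 × 0.03706 = $33,398.0035616
New tax = $711,016 × 0.03706 = $26,350.25296
Reduction = $33,398.0035616 − $26,350.25296 = $7,047.7506016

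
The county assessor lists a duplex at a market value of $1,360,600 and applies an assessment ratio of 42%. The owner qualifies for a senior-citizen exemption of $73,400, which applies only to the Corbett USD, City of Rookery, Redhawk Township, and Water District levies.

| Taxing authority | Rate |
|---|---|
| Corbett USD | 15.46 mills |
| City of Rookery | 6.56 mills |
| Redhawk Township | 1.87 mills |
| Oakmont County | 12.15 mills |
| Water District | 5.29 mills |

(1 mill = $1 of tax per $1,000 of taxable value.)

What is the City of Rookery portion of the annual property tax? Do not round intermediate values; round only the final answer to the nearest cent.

Assessed value = $1,360,600 × 0.42 = $571,452
City of Rookery taxable value = $571,452 − $73,400 = $498,052
City of Rookery levy = $498,052 × 0.00656 = $3,267.22112

$3,267.22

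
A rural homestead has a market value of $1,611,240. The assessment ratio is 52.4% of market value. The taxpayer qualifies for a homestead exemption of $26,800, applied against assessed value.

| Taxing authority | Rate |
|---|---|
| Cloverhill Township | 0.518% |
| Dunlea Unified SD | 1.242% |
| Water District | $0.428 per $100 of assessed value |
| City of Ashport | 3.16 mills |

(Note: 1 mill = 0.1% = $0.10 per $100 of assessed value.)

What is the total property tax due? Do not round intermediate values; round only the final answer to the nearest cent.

$20,469.94

Assessed value = $1,611,240 × 0.524 = $844,289.76
Taxable value = $844,289.76 − $26,800 = $817,489.76
Cloverhill Township: $817,489.76 × 0.00518 = $4,234.5969568
Dunlea Unified SD: $817,489.76 × 0.01242 = $10,153.2228192
Water District: $817,489.76 × 0.00428 = $3,498.8561728
City of Ashport: $817,489.76 × 0.00316 = $2,583.2676416
Total = $20,469.9435904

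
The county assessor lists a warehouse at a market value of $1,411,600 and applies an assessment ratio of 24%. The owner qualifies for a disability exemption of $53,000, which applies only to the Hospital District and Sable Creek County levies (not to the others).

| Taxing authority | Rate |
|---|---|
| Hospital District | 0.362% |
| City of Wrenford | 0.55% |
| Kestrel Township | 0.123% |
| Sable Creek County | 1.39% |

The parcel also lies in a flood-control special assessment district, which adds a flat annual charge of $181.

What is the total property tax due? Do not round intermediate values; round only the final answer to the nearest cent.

Assessed value = $1,411,600 × 0.24 = $338,784
Hospital District: ($338,784 − $53,000) × 0.00362 = $285,784 × 0.00362 = $1,034.53808
City of Wrenford: $338,784 × 0.0055 = $1,863.312
Kestrel Township: $338,784 × 0.00123 = $416.70432
Sable Creek County: ($338,784 − $53,000) × 0.0139 = $285,784 × 0.0139 = $3,972.3976
Levies subtotal = $7,286.952
Total = $7,286.952 + $181 = $7,467.952

$7,467.95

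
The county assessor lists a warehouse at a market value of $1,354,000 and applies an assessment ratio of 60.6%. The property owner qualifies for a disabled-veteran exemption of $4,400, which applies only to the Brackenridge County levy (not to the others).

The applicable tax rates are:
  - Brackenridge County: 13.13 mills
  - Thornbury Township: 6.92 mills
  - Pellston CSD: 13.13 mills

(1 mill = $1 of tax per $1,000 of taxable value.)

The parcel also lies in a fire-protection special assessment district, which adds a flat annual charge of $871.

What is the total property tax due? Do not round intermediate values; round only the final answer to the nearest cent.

$28,038.21

Assessed value = $1,354,000 × 0.606 = $820,524
Brackenridge County: ($820,524 − $4,400) × 0.01313 = $816,124 × 0.01313 = $10,715.70812
Thornbury Township: $820,524 × 0.00692 = $5,678.02608
Pellston CSD: $820,524 × 0.01313 = $10,773.48012
Levies subtotal = $27,167.21432
Total = $27,167.21432 + $871 = $28,038.21432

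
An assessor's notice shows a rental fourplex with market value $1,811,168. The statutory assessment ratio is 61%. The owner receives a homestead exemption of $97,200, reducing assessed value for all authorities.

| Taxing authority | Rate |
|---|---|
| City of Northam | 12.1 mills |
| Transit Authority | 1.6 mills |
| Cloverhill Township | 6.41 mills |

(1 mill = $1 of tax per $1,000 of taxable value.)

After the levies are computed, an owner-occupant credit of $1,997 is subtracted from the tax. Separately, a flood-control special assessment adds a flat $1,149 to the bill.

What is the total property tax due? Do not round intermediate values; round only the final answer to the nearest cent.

Assessed value = $1,811,168 × 0.61 = $1,104,812.48
Taxable value = $1,104,812.48 − $97,200 = $1,007,612.48
City of Northam: $1,007,612.48 × 0.0121 = $12,192.111008
Transit Authority: $1,007,612.48 × 0.0016 = $1,612.179968
Cloverhill Township: $1,007,612.48 × 0.00641 = $6,458.7959968
Levies subtotal = $20,263.0869728
After credit = $20,263.0869728 − $1,997 = $18,266.0869728
Total = $18,266.0869728 + $1,149 = $19,415.0869728

$19,415.09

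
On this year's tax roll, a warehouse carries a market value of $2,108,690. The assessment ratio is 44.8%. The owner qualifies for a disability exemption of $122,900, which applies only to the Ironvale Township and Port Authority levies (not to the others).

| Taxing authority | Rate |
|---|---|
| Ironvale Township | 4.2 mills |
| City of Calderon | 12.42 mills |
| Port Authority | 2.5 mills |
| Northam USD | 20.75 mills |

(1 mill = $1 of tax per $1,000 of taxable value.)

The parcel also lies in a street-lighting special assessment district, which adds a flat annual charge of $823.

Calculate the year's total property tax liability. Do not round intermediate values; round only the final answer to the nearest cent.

Assessed value = $2,108,690 × 0.448 = $944,693.12
Ironvale Township: ($944,693.12 − $122,900) × 0.0042 = $821,793.12 × 0.0042 = $3,451.531104
City of Calderon: $944,693.12 × 0.01242 = $11,733.0885504
Port Authority: ($944,693.12 − $122,900) × 0.0025 = $821,793.12 × 0.0025 = $2,054.4828
Northam USD: $944,693.12 × 0.02075 = $19,602.38224
Levies subtotal = $36,841.4846944
Total = $36,841.4846944 + $823 = $37,664.4846944

$37,664.48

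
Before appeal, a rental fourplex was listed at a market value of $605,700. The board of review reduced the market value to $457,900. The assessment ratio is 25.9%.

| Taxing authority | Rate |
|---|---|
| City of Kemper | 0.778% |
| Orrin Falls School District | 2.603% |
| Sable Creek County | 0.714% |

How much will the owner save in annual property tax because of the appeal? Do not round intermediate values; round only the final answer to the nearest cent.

$1,567.57

Old assessed value = $605,700 × 0.259 = $156,876.3
New assessed value = $457,900 × 0.259 = $118,596.1
Combined rate = 0.00778 + 0.02603 + 0.00714 = 0.04095
Old tax = $156,876.3 × 0.04095 = $6,424.084485
New tax = $118,596.1 × 0.04095 = $4,856.510295
Reduction = $6,424.084485 − $4,856.510295 = $1,567.57419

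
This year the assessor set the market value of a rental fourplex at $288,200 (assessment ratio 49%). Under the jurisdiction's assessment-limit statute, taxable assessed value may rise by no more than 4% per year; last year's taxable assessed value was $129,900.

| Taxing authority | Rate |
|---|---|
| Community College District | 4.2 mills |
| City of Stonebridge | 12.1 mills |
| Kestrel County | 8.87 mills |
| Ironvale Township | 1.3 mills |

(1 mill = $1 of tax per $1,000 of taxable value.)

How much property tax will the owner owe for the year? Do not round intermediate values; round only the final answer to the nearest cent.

Uncapped assessed value = $288,200 × 0.49 = $141,218
Cap limit = $129,900 × 1.04 = $135,096
Taxable assessed value = min($141,218, $135,096) = $135,096 (cap binds)
Community College District: $135,096 × 0.0042 = $567.4032
City of Stonebridge: $135,096 × 0.0121 = $1,634.6616
Kestrel County: $135,096 × 0.00887 = $1,198.30152
Ironvale Township: $135,096 × 0.0013 = $175.6248
Total = $3,575.99112

$3,575.99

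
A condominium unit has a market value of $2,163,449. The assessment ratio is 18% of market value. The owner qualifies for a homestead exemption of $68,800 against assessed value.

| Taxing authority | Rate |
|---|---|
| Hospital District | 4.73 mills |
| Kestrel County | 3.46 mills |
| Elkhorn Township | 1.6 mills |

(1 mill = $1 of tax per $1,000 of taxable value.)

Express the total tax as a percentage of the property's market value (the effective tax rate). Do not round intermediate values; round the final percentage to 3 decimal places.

Assessed value = $2,163,449 × 0.18 = $389,420.82
Taxable value = $389,420.82 − $68,800 = $320,620.82
Hospital District: $320,620.82 × 0.00473 = $1,516.5364786
Kestrel County: $320,620.82 × 0.00346 = $1,109.3480372
Elkhorn Township: $320,620.82 × 0.0016 = $512.993312
Total tax = $3,138.8778278
Effective rate = $3,138.8778278 ÷ $2,163,449 = 0.145% of market value

0.145%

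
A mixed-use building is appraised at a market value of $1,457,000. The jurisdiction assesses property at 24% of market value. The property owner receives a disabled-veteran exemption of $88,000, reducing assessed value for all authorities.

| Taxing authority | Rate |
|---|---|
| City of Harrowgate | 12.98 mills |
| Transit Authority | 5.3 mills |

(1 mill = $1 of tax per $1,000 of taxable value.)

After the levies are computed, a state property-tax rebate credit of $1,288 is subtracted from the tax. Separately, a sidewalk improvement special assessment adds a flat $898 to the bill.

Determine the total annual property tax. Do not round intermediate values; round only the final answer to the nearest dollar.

$4,394

Assessed value = $1,457,000 × 0.24 = $349,680
Taxable value = $349,680 − $88,000 = $261,680
City of Harrowgate: $261,680 × 0.01298 = $3,396.6064
Transit Authority: $261,680 × 0.0053 = $1,386.904
Levies subtotal = $4,783.5104
After credit = $4,783.5104 − $1,288 = $3,495.5104
Total = $3,495.5104 + $898 = $4,393.5104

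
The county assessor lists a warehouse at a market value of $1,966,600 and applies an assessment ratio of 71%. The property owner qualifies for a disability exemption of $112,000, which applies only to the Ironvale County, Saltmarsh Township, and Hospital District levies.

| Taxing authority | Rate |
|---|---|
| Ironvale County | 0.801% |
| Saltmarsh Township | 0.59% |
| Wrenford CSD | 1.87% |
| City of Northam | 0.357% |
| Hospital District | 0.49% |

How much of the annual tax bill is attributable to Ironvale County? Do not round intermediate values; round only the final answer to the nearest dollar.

$10,287

Assessed value = $1,966,600 × 0.71 = $1,396,286
Ironvale County taxable value = $1,396,286 − $112,000 = $1,284,286
Ironvale County levy = $1,284,286 × 0.00801 = $10,287.13086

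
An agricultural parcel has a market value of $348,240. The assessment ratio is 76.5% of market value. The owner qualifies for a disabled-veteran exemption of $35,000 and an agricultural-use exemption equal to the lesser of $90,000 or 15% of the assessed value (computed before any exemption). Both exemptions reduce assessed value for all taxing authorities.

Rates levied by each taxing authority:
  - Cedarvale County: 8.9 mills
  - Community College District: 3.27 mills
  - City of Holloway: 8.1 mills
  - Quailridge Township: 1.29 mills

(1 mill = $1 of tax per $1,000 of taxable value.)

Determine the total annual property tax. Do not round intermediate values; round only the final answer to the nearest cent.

Assessed value = $348,240 × 0.765 = $266,403.6
Agricultural-use exemption = min($90,000, 15% × $266,403.6) = min($90,000, $39,960.54) = $39,960.54 (percentage binds)
Taxable value = $266,403.6 − $35,000 − $39,960.54 = $191,443.06
Cedarvale County: $191,443.06 × 0.0089 = $1,703.843234
Community College District: $191,443.06 × 0.00327 = $626.0188062
City of Holloway: $191,443.06 × 0.0081 = $1,550.688786
Quailridge Township: $191,443.06 × 0.00129 = $246.9615474
Total = $4,127.5123736

$4,127.51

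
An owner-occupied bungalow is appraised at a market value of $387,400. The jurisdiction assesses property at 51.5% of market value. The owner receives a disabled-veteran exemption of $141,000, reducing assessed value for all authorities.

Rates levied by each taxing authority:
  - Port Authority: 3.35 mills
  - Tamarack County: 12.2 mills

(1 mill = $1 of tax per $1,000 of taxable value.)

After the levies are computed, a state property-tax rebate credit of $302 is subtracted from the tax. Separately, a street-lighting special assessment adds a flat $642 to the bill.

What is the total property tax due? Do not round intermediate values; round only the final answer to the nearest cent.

$1,249.85

Assessed value = $387,400 × 0.515 = $199,511
Taxable value = $199,511 − $141,000 = $58,511
Port Authority: $58,511 × 0.00335 = $196.01185
Tamarack County: $58,511 × 0.0122 = $713.8342
Levies subtotal = $909.84605
After credit = $909.84605 − $302 = $607.84605
Total = $607.84605 + $642 = $1,249.84605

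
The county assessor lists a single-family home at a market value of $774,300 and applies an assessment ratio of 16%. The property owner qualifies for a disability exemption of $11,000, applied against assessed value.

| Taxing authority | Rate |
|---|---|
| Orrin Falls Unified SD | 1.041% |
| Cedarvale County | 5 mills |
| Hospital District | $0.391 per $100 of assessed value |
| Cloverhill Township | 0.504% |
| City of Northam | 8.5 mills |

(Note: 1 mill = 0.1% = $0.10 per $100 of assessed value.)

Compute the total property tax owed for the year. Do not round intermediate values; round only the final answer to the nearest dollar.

Assessed value = $774,300 × 0.16 = $123,888
Taxable value = $123,888 − $11,000 = $112,888
Orrin Falls Unified SD: $112,888 × 0.01041 = $1,175.16408
Cedarvale County: $112,888 × 0.005 = $564.44
Hospital District: $112,888 × 0.00391 = $441.39208
Cloverhill Township: $112,888 × 0.00504 = $568.95552
City of Northam: $112,888 × 0.0085 = $959.548
Total = $3,709.49968

$3,709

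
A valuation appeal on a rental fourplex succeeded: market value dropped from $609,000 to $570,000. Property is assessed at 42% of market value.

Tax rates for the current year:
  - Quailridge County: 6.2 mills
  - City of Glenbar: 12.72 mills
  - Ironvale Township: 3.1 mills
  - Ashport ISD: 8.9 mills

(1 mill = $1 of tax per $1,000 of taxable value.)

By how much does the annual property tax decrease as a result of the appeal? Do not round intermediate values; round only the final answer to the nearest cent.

$506.47

Old assessed value = $609,000 × 0.42 = $255,780
New assessed value = $570,000 × 0.42 = $239,400
Combined rate = 0.0062 + 0.01272 + 0.0031 + 0.0089 = 0.03092
Old tax = $255,780 × 0.03092 = $7,908.7176
New tax = $239,400 × 0.03092 = $7,402.248
Reduction = $7,908.7176 − $7,402.248 = $506.4696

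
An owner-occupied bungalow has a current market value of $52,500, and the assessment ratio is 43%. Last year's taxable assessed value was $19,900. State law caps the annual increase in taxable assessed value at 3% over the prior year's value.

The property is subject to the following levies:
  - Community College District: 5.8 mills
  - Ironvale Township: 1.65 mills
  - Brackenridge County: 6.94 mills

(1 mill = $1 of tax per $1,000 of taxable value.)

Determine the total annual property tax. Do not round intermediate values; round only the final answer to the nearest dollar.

$295

Uncapped assessed value = $52,500 × 0.43 = $22,575
Cap limit = $19,900 × 1.03 = $20,497
Taxable assessed value = min($22,575, $20,497) = $20,497 (cap binds)
Community College District: $20,497 × 0.0058 = $118.8826
Ironvale Township: $20,497 × 0.00165 = $33.82005
Brackenridge County: $20,497 × 0.00694 = $142.24918
Total = $294.95183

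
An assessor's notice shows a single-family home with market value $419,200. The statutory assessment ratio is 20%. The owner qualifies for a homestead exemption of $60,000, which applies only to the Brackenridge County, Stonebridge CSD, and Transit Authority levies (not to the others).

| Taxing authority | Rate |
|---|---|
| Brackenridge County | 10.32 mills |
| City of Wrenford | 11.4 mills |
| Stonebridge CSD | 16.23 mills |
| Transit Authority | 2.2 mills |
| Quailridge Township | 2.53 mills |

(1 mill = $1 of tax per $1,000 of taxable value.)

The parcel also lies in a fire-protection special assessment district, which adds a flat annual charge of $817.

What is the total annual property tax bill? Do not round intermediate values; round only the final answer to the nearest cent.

Assessed value = $419,200 × 0.2 = $83,840
Brackenridge County: ($83,840 − $60,000) × 0.01032 = $23,840 × 0.01032 = $246.0288
City of Wrenford: $83,840 × 0.0114 = $955.776
Stonebridge CSD: ($83,840 − $60,000) × 0.01623 = $23,840 × 0.01623 = $386.9232
Transit Authority: ($83,840 − $60,000) × 0.0022 = $23,840 × 0.0022 = $52.448
Quailridge Township: $83,840 × 0.00253 = $212.1152
Levies subtotal = $1,853.2912
Total = $1,853.2912 + $817 = $2,670.2912

$2,670.29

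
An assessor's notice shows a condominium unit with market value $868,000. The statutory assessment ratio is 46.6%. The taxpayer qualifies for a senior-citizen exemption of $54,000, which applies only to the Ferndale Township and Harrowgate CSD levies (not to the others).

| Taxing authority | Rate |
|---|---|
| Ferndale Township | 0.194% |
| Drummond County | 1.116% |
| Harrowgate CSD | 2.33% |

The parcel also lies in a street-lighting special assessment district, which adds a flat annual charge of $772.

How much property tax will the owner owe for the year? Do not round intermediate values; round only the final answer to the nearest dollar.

Assessed value = $868,000 × 0.466 = $404,488
Ferndale Township: ($404,488 − $54,000) × 0.00194 = $350,488 × 0.00194 = $679.94672
Drummond County: $404,488 × 0.01116 = $4,514.08608
Harrowgate CSD: ($404,488 − $54,000) × 0.0233 = $350,488 × 0.0233 = $8,166.3704
Levies subtotal = $13,360.4032
Total = $13,360.4032 + $772 = $14,132.4032

$14,132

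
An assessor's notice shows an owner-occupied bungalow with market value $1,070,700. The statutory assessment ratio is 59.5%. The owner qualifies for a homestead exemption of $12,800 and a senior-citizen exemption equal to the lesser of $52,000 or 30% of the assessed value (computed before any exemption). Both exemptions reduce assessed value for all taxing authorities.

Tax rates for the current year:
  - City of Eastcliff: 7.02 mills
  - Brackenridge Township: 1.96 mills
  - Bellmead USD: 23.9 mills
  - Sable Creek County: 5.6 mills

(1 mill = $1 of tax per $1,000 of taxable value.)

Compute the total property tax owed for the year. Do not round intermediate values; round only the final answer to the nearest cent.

Assessed value = $1,070,700 × 0.595 = $637,066.5
Senior-citizen exemption = min($52,000, 30% × $637,066.5) = min($52,000, $191,119.95) = $52,000 (dollar cap binds)
Taxable value = $637,066.5 − $12,800 − $52,000 = $572,266.5
City of Eastcliff: $572,266.5 × 0.00702 = $4,017.31083
Brackenridge Township: $572,266.5 × 0.00196 = $1,121.64234
Bellmead USD: $572,266.5 × 0.0239 = $13,677.16935
Sable Creek County: $572,266.5 × 0.0056 = $3,204.6924
Total = $22,020.81492

$22,020.81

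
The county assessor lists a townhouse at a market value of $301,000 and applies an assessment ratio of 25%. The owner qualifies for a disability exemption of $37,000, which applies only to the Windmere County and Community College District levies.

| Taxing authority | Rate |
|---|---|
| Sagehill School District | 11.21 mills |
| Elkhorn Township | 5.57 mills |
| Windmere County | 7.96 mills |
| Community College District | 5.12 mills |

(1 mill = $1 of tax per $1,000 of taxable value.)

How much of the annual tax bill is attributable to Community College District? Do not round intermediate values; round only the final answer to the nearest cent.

$195.84

Assessed value = $301,000 × 0.25 = $75,250
Community College District taxable value = $75,250 − $37,000 = $38,250
Community College District levy = $38,250 × 0.00512 = $195.84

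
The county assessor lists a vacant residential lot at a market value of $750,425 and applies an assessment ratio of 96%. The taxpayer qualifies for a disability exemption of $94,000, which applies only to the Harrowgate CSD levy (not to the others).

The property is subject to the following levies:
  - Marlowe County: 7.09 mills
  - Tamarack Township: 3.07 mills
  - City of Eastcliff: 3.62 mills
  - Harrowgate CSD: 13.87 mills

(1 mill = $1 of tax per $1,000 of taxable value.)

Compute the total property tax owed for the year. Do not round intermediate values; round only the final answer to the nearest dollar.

Assessed value = $750,425 × 0.96 = $720,408
Marlowe County: $720,408 × 0.00709 = $5,107.69272
Tamarack Township: $720,408 × 0.00307 = $2,211.65256
City of Eastcliff: $720,408 × 0.00362 = $2,607.87696
Harrowgate CSD: ($720,408 − $94,000) × 0.01387 = $626,408 × 0.01387 = $8,688.27896
Total = $18,615.5012

$18,616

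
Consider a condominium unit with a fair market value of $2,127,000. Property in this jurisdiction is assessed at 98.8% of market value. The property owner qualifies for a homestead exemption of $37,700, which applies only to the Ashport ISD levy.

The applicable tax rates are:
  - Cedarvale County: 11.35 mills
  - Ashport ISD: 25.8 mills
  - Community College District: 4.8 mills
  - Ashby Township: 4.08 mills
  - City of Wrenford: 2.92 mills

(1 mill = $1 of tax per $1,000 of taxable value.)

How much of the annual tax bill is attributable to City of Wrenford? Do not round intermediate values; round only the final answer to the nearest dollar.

Assessed value = $2,127,000 × 0.988 = $2,101,476
City of Wrenford taxable value = $2,101,476 (exemption does not apply)
City of Wrenford levy = $2,101,476 × 0.00292 = $6,136.30992

$6,136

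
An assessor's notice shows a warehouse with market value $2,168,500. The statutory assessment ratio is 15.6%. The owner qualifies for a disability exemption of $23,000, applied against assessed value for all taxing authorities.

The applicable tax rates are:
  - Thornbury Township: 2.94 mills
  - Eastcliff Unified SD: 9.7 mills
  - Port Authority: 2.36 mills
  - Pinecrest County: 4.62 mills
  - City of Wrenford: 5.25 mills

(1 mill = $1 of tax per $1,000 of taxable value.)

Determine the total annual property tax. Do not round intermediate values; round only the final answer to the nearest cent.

$7,841.16

Assessed value = $2,168,500 × 0.156 = $338,286
Taxable value = $338,286 − $23,000 = $315,286
Thornbury Township: $315,286 × 0.00294 = $926.94084
Eastcliff Unified SD: $315,286 × 0.0097 = $3,058.2742
Port Authority: $315,286 × 0.00236 = $744.07496
Pinecrest County: $315,286 × 0.00462 = $1,456.62132
City of Wrenford: $315,286 × 0.00525 = $1,655.2515
Total = $926.94084 + $3,058.2742 + $744.07496 + $1,456.62132 + $1,655.2515 = $7,841.16282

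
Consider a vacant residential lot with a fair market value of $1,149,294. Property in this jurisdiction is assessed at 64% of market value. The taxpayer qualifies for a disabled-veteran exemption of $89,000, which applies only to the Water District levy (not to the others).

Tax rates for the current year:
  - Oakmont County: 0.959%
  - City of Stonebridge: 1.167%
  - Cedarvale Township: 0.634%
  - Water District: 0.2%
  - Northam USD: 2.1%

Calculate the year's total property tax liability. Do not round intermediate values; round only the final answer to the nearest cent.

Assessed value = $1,149,294 × 0.64 = $735,548.16
Oakmont County: $735,548.16 × 0.00959 = $7,053.9068544
City of Stonebridge: $735,548.16 × 0.01167 = $8,583.8470272
Cedarvale Township: $735,548.16 × 0.00634 = $4,663.3753344
Water District: ($735,548.16 − $89,000) × 0.002 = $646,548.16 × 0.002 = $1,293.09632
Northam USD: $735,548.16 × 0.021 = $15,446.51136
Total = $37,040.736896

$37,040.74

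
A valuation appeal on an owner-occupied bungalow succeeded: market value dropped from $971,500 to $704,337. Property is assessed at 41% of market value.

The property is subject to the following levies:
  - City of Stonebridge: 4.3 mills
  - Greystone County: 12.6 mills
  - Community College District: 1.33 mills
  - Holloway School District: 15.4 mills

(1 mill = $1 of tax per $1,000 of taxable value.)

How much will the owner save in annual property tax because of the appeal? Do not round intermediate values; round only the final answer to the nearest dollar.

Old assessed value = $971,500 × 0.41 = $398,315
New assessed value = $704,337 × 0.41 = $288,778.17
Combined rate = 0.0043 + 0.0126 + 0.00133 + 0.0154 = 0.03363
Old tax = $398,315 × 0.03363 = $13,395.33345
New tax = $288,778.17 × 0.03363 = $9,711.6098571
Reduction = $13,395.33345 − $9,711.6098571 = $3,683.7235929

$3,684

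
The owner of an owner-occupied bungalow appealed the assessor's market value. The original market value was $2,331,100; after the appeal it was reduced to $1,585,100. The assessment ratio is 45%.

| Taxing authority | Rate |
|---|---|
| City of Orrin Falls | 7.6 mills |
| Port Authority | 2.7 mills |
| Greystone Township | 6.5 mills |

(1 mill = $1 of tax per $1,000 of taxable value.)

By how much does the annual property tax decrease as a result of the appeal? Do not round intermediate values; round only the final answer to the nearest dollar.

$5,640

Old assessed value = $2,331,100 × 0.45 = $1,048,995
New assessed value = $1,585,100 × 0.45 = $713,295
Combined rate = 0.0076 + 0.0027 + 0.0065 = 0.0168
Old tax = $1,048,995 × 0.0168 = $17,623.116
New tax = $713,295 × 0.0168 = $11,983.356
Reduction = $17,623.116 − $11,983.356 = $5,639.76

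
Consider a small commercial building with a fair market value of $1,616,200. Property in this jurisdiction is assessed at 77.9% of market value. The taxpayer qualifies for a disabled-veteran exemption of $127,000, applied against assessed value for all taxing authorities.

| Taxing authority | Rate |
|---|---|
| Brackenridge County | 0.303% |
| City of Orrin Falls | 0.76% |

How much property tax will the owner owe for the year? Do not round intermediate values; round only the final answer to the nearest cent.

Assessed value = $1,616,200 × 0.779 = $1,259,019.8
Taxable value = $1,259,019.8 − $127,000 = $1,132,019.8
Brackenridge County: $1,132,019.8 × 0.00303 = $3,430.019994
City of Orrin Falls: $1,132,019.8 × 0.0076 = $8,603.35048
Total = $3,430.019994 + $8,603.35048 = $12,033.370474

$12,033.37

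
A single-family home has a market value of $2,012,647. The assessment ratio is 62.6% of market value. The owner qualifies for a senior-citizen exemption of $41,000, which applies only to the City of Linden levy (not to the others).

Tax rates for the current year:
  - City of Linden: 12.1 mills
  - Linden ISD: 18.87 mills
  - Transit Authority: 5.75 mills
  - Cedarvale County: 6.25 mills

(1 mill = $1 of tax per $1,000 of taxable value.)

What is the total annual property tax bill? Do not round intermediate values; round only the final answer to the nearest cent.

Assessed value = $2,012,647 × 0.626 = $1,259,917.022
City of Linden: ($1,259,917.022 − $41,000) × 0.0121 = $1,218,917.022 × 0.0121 = $14,748.8959662
Linden ISD: $1,259,917.022 × 0.01887 = $23,774.63420514
Transit Authority: $1,259,917.022 × 0.00575 = $7,244.5228765
Cedarvale County: $1,259,917.022 × 0.00625 = $7,874.4813875
Total = $53,642.53443534

$53,642.53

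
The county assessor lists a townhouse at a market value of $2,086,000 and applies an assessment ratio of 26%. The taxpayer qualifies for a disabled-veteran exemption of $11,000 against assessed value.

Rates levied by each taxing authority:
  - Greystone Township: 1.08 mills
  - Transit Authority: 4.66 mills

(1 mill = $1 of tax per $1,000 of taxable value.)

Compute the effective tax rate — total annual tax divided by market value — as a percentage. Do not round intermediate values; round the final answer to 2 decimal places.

0.15%

Assessed value = $2,086,000 × 0.26 = $542,360
Taxable value = $542,360 − $11,000 = $531,360
Greystone Township: $531,360 × 0.00108 = $573.8688
Transit Authority: $531,360 × 0.00466 = $2,476.1376
Total tax = $3,050.0064
Effective rate = $3,050.0064 ÷ $2,086,000 = 0.15% of market value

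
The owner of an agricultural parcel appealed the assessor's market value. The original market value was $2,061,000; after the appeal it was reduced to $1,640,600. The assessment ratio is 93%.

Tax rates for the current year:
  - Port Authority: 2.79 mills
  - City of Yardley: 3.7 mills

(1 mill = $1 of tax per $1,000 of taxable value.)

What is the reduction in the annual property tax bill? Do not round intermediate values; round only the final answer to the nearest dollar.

$2,537

Old assessed value = $2,061,000 × 0.93 = $1,916,730
New assessed value = $1,640,600 × 0.93 = $1,525,758
Combined rate = 0.00279 + 0.0037 = 0.00649
Old tax = $1,916,730 × 0.00649 = $12,439.5777
New tax = $1,525,758 × 0.00649 = $9,902.16942
Reduction = $12,439.5777 − $9,902.16942 = $2,537.40828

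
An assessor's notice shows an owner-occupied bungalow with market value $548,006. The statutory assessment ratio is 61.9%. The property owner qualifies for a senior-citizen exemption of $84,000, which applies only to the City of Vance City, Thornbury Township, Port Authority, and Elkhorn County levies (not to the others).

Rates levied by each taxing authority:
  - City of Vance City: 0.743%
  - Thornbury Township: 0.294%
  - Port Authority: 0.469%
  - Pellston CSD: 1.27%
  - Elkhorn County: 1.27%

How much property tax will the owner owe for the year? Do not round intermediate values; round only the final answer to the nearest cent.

$11,392.83

Assessed value = $548,006 × 0.619 = $339,215.714
City of Vance City: ($339,215.714 − $84,000) × 0.00743 = $255,215.714 × 0.00743 = $1,896.25275502
Thornbury Township: ($339,215.714 − $84,000) × 0.00294 = $255,215.714 × 0.00294 = $750.33419916
Port Authority: ($339,215.714 − $84,000) × 0.00469 = $255,215.714 × 0.00469 = $1,196.96169866
Pellston CSD: $339,215.714 × 0.0127 = $4,308.0395678
Elkhorn County: ($339,215.714 − $84,000) × 0.0127 = $255,215.714 × 0.0127 = $3,241.2395678
Total = $11,392.82778844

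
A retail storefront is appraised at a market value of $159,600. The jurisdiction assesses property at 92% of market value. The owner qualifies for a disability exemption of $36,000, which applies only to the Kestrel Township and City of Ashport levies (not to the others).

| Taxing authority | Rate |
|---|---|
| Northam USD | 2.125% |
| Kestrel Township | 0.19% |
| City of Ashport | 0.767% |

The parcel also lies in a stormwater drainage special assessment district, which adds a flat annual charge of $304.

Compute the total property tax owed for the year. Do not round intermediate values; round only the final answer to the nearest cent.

Assessed value = $159,600 × 0.92 = $146,832
Northam USD: $146,832 × 0.02125 = $3,120.18
Kestrel Township: ($146,832 − $36,000) × 0.0019 = $110,832 × 0.0019 = $210.5808
City of Ashport: ($146,832 − $36,000) × 0.00767 = $110,832 × 0.00767 = $850.08144
Levies subtotal = $4,180.84224
Total = $4,180.84224 + $304 = $4,484.84224

$4,484.84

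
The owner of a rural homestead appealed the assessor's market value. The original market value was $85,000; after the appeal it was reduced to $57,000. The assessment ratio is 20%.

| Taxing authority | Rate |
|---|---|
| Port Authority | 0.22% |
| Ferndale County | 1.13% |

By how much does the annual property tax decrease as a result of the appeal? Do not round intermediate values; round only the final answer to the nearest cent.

$75.60

Old assessed value = $85,000 × 0.2 = $17,000
New assessed value = $57,000 × 0.2 = $11,400
Combined rate = 0.0022 + 0.0113 = 0.0135
Old tax = $17,000 × 0.0135 = $229.5
New tax = $11,400 × 0.0135 = $153.9
Reduction = $229.5 − $153.9 = $75.6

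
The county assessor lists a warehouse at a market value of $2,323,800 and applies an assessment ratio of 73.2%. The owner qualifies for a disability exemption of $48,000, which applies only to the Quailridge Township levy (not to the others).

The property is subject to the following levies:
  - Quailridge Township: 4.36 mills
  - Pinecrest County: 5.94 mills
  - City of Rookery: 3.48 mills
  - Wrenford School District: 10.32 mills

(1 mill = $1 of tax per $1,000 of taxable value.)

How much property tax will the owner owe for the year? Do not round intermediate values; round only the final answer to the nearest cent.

Assessed value = $2,323,800 × 0.732 = $1,701,021.6
Quailridge Township: ($1,701,021.6 − $48,000) × 0.00436 = $1,653,021.6 × 0.00436 = $7,207.174176
Pinecrest County: $1,701,021.6 × 0.00594 = $10,104.068304
City of Rookery: $1,701,021.6 × 0.00348 = $5,919.555168
Wrenford School District: $1,701,021.6 × 0.01032 = $17,554.542912
Total = $40,785.34056

$40,785.34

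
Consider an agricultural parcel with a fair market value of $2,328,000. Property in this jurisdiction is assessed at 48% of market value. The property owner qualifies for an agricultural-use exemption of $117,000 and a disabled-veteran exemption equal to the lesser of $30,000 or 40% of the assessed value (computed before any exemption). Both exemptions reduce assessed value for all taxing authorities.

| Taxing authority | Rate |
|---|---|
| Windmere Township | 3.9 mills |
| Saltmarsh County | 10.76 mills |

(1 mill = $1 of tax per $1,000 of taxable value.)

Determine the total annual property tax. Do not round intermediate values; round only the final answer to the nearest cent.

Assessed value = $2,328,000 × 0.48 = $1,117,440
Disabled-veteran exemption = min($30,000, 40% × $1,117,440) = min($30,000, $446,976) = $30,000 (dollar cap binds)
Taxable value = $1,117,440 − $117,000 − $30,000 = $970,440
Windmere Township: $970,440 × 0.0039 = $3,784.716
Saltmarsh County: $970,440 × 0.01076 = $10,441.9344
Total = $14,226.6504

$14,226.65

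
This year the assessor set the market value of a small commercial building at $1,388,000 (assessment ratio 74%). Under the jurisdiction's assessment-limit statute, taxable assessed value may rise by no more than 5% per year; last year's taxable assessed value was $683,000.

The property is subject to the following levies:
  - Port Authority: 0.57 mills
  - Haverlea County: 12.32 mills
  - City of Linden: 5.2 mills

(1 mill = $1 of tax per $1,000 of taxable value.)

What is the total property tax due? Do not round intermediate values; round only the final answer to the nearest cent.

Uncapped assessed value = $1,388,000 × 0.74 = $1,027,120
Cap limit = $683,000 × 1.05 = $717,150
Taxable assessed value = min($1,027,120, $717,150) = $717,150 (cap binds)
Port Authority: $717,150 × 0.00057 = $408.7755
Haverlea County: $717,150 × 0.01232 = $8,835.288
City of Linden: $717,150 × 0.0052 = $3,729.18
Total = $12,973.2435

$12,973.24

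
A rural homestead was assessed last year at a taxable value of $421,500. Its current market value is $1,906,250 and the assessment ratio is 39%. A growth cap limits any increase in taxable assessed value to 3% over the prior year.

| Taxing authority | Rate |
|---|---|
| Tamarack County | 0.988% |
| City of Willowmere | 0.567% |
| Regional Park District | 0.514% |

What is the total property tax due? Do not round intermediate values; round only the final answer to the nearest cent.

$8,982.46

Uncapped assessed value = $1,906,250 × 0.39 = $743,437.5
Cap limit = $421,500 × 1.03 = $434,145
Taxable assessed value = min($743,437.5, $434,145) = $434,145 (cap binds)
Tamarack County: $434,145 × 0.00988 = $4,289.3526
City of Willowmere: $434,145 × 0.00567 = $2,461.60215
Regional Park District: $434,145 × 0.00514 = $2,231.5053
Total = $8,982.46005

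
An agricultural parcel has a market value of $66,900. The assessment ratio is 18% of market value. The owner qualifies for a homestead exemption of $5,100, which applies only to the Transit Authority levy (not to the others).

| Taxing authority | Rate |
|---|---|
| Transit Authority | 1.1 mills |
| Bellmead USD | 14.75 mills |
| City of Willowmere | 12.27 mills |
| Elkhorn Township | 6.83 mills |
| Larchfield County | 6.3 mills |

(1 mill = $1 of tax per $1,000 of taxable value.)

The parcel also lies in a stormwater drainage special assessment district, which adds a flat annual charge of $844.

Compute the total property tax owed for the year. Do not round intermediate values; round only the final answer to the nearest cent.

$1,335.12

Assessed value = $66,900 × 0.18 = $12,042
Transit Authority: ($12,042 − $5,100) × 0.0011 = $6,942 × 0.0011 = $7.6362
Bellmead USD: $12,042 × 0.01475 = $177.6195
City of Willowmere: $12,042 × 0.01227 = $147.75534
Elkhorn Township: $12,042 × 0.00683 = $82.24686
Larchfield County: $12,042 × 0.0063 = $75.8646
Levies subtotal = $491.1225
Total = $491.1225 + $844 = $1,335.1225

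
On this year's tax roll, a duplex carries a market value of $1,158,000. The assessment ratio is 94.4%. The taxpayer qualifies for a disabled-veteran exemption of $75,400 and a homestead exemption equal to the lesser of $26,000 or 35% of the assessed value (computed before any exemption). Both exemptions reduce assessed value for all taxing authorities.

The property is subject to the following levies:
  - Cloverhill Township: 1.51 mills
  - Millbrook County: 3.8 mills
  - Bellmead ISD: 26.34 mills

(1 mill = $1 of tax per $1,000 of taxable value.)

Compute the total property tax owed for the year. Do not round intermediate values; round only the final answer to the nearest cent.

$31,388.95

Assessed value = $1,158,000 × 0.944 = $1,093,152
Homestead exemption = min($26,000, 35% × $1,093,152) = min($26,000, $382,603.2) = $26,000 (dollar cap binds)
Taxable value = $1,093,152 − $75,400 − $26,000 = $991,752
Cloverhill Township: $991,752 × 0.00151 = $1,497.54552
Millbrook County: $991,752 × 0.0038 = $3,768.6576
Bellmead ISD: $991,752 × 0.02634 = $26,122.74768
Total = $31,388.9508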